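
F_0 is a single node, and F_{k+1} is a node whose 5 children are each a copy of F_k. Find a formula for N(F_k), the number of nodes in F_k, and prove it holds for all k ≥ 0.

Claim: N(F_k) = (5^{k+1} − 1)/4.

Base case: N(F_0) = 1, and (5^{0+1} − 1)/4 = 1.
Assume N(F_m) = (5^{m+1} − 1)/4.
Then N(F_{m+1}) = 1 + 5N(F_m) = 1 + 5·(5^{m+1} − 1)/4 = 1 + (5^{m+2} − 5)/4 = (4 + 5^{m+2} − 5)/4 = (5^{m+2} − 1)/4.
By induction, N(F_k) = (5^{k+1} − 1)/4 for all k ≥ 0.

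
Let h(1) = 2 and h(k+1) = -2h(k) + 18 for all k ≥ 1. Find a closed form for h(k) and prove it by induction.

Claim: h(k) = 2·(-2)^k + 6.

Base case: h(1) = 2, and 2·(-2)^1 + 6 = -4 + 6 = 2.
Assume h(m) = 2·(-2)^m + 6 for some m ≥ 1.
Then h(m+1) = -2h(m) + 18 = -2·(2·(-2)^m + 6) + 18 = -4·(-2)^m − 12 + 18 = 2·(-2)^{m+1} + 6.
So the formula holds for m+1, and by induction h(k) = 2·(-2)^k + 6 for all k ≥ 1.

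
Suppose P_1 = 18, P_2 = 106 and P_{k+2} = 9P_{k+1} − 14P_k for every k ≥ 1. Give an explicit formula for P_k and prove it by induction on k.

Claim: P_k = 2·2^k + 2·7^k.

Base cases: P_1 = 18 and 2·2^1 + 2·7^1 = 18; P_2 = 106 and 2·2^2 + 2·7^2 = 106.
Assume P_j = 2·2^j + 2·7^j for all 1 ≤ j ≤ r, where r ≥ 2.
Then P_{r+1} = 9P_r − 14P_{r−1} = 9·(2·2^r + 2·7^r) − 14·(2·2^{r−1} + 2·7^{r−1}) = 2·(9·2 − 14)2^{r−1} + 2·(9·7 − 14)7^{r−1} = 8·2^{r−1} + 98·7^{r−1} = 2·2^{r+1} + 2·7^{r+1}.
By strong induction, P_k = 2·2^k + 2·7^k for all k ≥ 1.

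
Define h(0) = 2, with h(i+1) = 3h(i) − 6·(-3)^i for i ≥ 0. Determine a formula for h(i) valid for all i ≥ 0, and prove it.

Claim: h(i) = 3^i + (-3)^i.

Base case: h(0) = 2, and 3^0 + (-3)^0 = 1 + 1 = 2.
Assume h(m) = 3^m + (-3)^m for some m ≥ 0.
Then h(m+1) = 3h(m) − 6·(-3)^m = 3·(3^m + (-3)^m) − 6·(-3)^m = 3^{m+1} + 3·(-3)^m − 6·(-3)^m = 3^{m+1} − 3·(-3)^m = 3^{m+1} + (-3)^{m+1}.
Hence h(i) = 3^i + (-3)^i for every i ≥ 0, by induction.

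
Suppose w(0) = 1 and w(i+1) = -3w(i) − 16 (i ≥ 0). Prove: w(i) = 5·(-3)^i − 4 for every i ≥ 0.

Base case: w(0) = 1, and 5·(-3)^0 − 4 = 5 − 4 = 1.
Assume w(m) = 5·(-3)^m − 4 for some m ≥ 0.
Then w(m+1) = -3w(m) − 16 = -3·(5·(-3)^m − 4) − 16 = -15·(-3)^m + 12 − 16 = 5·(-3)^{m+1} − 4.
By induction, w(i) = 5·(-3)^i − 4 for all i ≥ 0.

w(i) = 5·(-3)^i − 4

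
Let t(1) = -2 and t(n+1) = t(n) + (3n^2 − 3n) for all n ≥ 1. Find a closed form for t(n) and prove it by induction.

Claim: t(n) = n^3 − 3n^2 + 2n − 2.

Base case: t(1) = -2, and 1^3 − 3·1^2 + 2·1 − 2 = -2.
Assume t(m) = m^3 − 3m^2 + 2m − 2.
Then t(m+1) = t(m) + (3m^2 − 3m) = (m^3 − 3m^2 + 2m − 2) + (3m^2 − 3m) = m^3 − m − 2,
and (m+1)^3 − 3·(m+1)^2 + 2·(m+1) − 2 = m^3 − m − 2.
By induction, t(n) = n^3 − 3n^2 + 2n − 2 for all n ≥ 1.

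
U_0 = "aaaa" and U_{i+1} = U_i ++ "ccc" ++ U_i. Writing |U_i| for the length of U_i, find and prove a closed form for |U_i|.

Claim: |U_i| = 7·2^i − 3.

Base case: |U_0| = 4, and 7·2^0 − 3 = 4.
Assume |U_m| = 7·2^m − 3.
Then |U_{m+1}| = |U_m| + 3 + |U_m| = 2|U_m| + 3 = 2(7·2^m − 3) + 3 = 7·2^{m+1} − 6 + 3 = 7·2^{m+1} − 3.
So the formula holds for m+1, and by induction |U_i| = 7·2^i − 3 for all i ≥ 0.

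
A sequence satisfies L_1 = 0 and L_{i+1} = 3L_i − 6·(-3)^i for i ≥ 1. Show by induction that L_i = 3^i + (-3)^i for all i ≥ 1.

Base case: L_1 = 0, and 3^1 + (-3)^1 = 3 − 3 = 0.
Assume L_j = 3^j + (-3)^j for some j ≥ 1.
Then L_{j+1} = 3L_j − 6·(-3)^j = 3·(3^j + (-3)^j) − 6·(-3)^j = 3^{j+1} + 3·(-3)^j − 6·(-3)^j = 3^{j+1} − 3·(-3)^j = 3^{j+1} + (-3)^{j+1}.
This completes the inductive step, so L_i = 3^i + (-3)^i for all i ≥ 1.

L_i = 3^i + (-3)^i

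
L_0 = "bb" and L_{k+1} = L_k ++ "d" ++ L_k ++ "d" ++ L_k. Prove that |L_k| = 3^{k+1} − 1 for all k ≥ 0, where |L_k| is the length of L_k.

Base case: |L_0| = 2, and 3^{0+1} − 1 = 2.
Assume |L_j| = 3^{j+1} − 1.
Then |L_{j+1}| = 3|L_j| + 2 = 3(3^{j+1} − 1) + 2 = 3^{j+2} − 3 + 2 = 3^{j+2} − 1.
By induction, |L_k| = 3^{k+1} − 1 for all k ≥ 0.

|L_k| = 3^{k+1} − 1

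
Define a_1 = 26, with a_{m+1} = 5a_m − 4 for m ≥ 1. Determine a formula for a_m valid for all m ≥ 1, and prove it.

Claim: a_m = 5^{m+1} + 1.

Base case: a_1 = 26, and 5^{1+1} + 1 = 25 + 1 = 26.
Assume a_j = 5^{j+1} + 1 for some j ≥ 1.
Then a_{j+1} = 5a_j − 4 = 5·(5^{j+1} + 1) − 4 = 5^{j+2} + 5 − 4 = 5^{j+2} + 1.
By induction, a_m = 5^{m+1} + 1 for all m ≥ 1.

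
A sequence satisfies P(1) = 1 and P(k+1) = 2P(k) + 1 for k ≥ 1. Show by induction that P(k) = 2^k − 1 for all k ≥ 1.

Base case: P(1) = 1, and 2^1 − 1 = 2 − 1 = 1.
Assume P(m) = 2^m − 1 for some m ≥ 1.
Then P(m+1) = 2P(m) + 1 = 2·(2^m − 1) + 1 = 2^{m+1} − 2 + 1 = 2^{m+1} − 1.
This completes the inductive step, so P(k) = 2^k − 1 for all k ≥ 1.

P(k) = 2^k − 1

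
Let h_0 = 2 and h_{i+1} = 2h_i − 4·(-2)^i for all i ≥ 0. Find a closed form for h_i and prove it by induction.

Claim: h_i = 2^i + (-2)^i.

Base case: h_0 = 2, and 2^0 + (-2)^0 = 1 + 1 = 2.
Assume h_r = 2^r + (-2)^r for some r ≥ 0.
Then h_{r+1} = 2h_r − 4·(-2)^r = 2·(2^r + (-2)^r) − 4·(-2)^r = 2^{r+1} + 2·(-2)^r − 4·(-2)^r = 2^{r+1} − 2·(-2)^r = 2^{r+1} + (-2)^{r+1}.
By induction, h_i = 2^i + (-2)^i for all i ≥ 0.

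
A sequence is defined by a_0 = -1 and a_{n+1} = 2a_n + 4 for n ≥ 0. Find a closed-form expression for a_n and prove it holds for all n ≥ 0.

Claim: a_n = 3·2^n − 4.

Base case: a_0 = -1, and 3·2^0 − 4 = 3 − 4 = -1.
Assume a_m = 3·2^m − 4 for some m ≥ 0.
Then a_{m+1} = 2a_m + 4 = 2·(3·2^m − 4) + 4 = 6·2^m − 8 + 4 = 3·2^{m+1} − 4.
By induction, a_n = 3·2^n − 4 for all n ≥ 0.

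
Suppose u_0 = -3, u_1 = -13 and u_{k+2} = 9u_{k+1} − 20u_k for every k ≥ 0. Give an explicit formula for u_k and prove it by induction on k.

Claim: u_k = -5^k − 2·4^k.

Base cases: u_0 = -3 and -5^0 − 2·4^0 = -3; u_1 = -13 and -5^1 − 2·4^1 = -13.
Assume u_i = -5^i − 2·4^i for all 0 ≤ i ≤ j, where j ≥ 1.
Then u_{j+1} = 9u_j − 20u_{j−1} = 9·(-5^j − 2·4^j) − 20·(-5^{j−1} − 2·4^{j−1}) = -(9·5 − 20)5^{j−1} − 2·(9·4 − 20)4^{j−1} = -25·5^{j−1} − 32·4^{j−1} = -5^{j+1} − 2·4^{j+1}.
So the formula holds for j+1, and by strong induction u_k = -5^k − 2·4^k for all k ≥ 0.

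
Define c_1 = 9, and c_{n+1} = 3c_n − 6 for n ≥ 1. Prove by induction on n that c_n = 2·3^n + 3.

Base case: c_1 = 9, and 2·3^1 + 3 = 6 + 3 = 9.
Assume c_r = 2·3^r + 3 for some r ≥ 1.
Then c_{r+1} = 3c_r − 6 = 3·(2·3^r + 3) − 6 = 6·3^r + 9 − 6 = 2·3^{r+1} + 3.
This completes the inductive step, so c_n = 2·3^n + 3 for all n ≥ 1.

c_n = 2·3^n + 3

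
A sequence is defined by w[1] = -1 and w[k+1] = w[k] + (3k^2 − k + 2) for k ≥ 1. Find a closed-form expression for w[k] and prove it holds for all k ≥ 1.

Claim: w[k] = k^3 − 2k^2 + 3k − 3.

Base case: w[1] = -1, and 1^3 − 2·1^2 + 3·1 − 3 = -1.
Assume w[r] = r^3 − 2r^2 + 3r − 3.
Then w[r+1] = w[r] + (3r^2 − r + 2) = (r^3 − 2r^2 + 3r − 3) + (3r^2 − r + 2) = r^3 + r^2 + 2r − 1,
and (r+1)^3 − 2·(r+1)^2 + 3·(r+1) − 3 = r^3 + r^2 + 2r − 1.
By induction, w[k] = k^3 − 2k^2 + 3k − 3 for all k ≥ 1.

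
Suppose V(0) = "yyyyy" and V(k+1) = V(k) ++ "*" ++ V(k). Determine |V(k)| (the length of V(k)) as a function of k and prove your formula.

Claim: |V(k)| = 6·2^k − 1.

Base case: |V(0)| = 5, and 6·2^0 − 1 = 5.
Assume |V(m)| = 6·2^m − 1.
Then |V(m+1)| = |V(m)| + 1 + |V(m)| = 2|V(m)| + 1 = 2(6·2^m − 1) + 1 = 6·2^{m+1} − 2 + 1 = 6·2^{m+1} − 1.
This completes the inductive step, so |V(k)| = 6·2^k − 1 for all k ≥ 0.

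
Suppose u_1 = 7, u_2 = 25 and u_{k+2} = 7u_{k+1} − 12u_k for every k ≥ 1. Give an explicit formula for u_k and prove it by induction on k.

Claim: u_k = 3^k + 4^k.

Base cases: u_1 = 7 and 3^1 + 4^1 = 7; u_2 = 25 and 3^2 + 4^2 = 25.
Assume u_j = 3^j + 4^j for all 1 ≤ j ≤ m, where m ≥ 2.
Then u_{m+1} = 7u_m − 12u_{m−1} = 7·(3^m + 4^m) − 12·(3^{m−1} + 4^{m−1}) = (7·3 − 12)3^{m−1} + (7·4 − 12)4^{m−1} = 9·3^{m−1} + 16·4^{m−1} = 3^{m+1} + 4^{m+1}.
Hence u_k = 3^k + 4^k for every k ≥ 1, by strong induction.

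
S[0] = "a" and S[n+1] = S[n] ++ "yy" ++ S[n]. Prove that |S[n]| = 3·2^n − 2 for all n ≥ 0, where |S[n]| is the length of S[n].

Base case: |S[0]| = 1, and 3·2^0 − 2 = 1.
Assume |S[k]| = 3·2^k − 2.
Then |S[k+1]| = |S[k]| + 2 + |S[k]| = 2|S[k]| + 2 = 2(3·2^k − 2) + 2 = 3·2^{k+1} − 4 + 2 = 3·2^{k+1} − 2.
Hence |S[n]| = 3·2^n − 2 for every n ≥ 0, by induction.

|S[n]| = 3·2^n − 2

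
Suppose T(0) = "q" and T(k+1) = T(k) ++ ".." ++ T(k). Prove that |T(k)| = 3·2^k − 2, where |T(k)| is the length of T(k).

Base case: |T(0)| = 1, and 3·2^0 − 2 = 1.
Assume |T(r)| = 3·2^r − 2.
Then |T(r+1)| = |T(r)| + 2 + |T(r)| = 2|T(r)| + 2 = 2(3·2^r − 2) + 2 = 3·2^{r+1} − 4 + 2 = 3·2^{r+1} − 2.
Hence |T(k)| = 3·2^k − 2 for every k ≥ 0, by induction.

|T(k)| = 3·2^k − 2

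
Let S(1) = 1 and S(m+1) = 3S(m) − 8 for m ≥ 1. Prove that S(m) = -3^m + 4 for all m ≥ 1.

Base case: S(1) = 1, and -3^1 + 4 = -3 + 4 = 1.
Assume S(j) = -3^j + 4 for some j ≥ 1.
Then S(j+1) = 3S(j) − 8 = 3·(-3^j + 4) − 8 = -3^{j+1} + 12 − 8 = -3^{j+1} + 4.
This completes the inductive step, so S(m) = -3^m + 4 for all m ≥ 1.

S(m) = -3^m + 4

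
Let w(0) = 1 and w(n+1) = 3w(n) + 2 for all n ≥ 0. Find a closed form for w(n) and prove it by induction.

Claim: w(n) = 2·3^n − 1.

Base case: w(0) = 1, and 2·3^0 − 1 = 2 − 1 = 1.
Assume w(r) = 2·3^r − 1 for some r ≥ 0.
Then w(r+1) = 3w(r) + 2 = 3·(2·3^r − 1) + 2 = 6·3^r − 3 + 2 = 2·3^{r+1} − 1.
This completes the inductive step, so w(n) = 2·3^n − 1 for all n ≥ 0.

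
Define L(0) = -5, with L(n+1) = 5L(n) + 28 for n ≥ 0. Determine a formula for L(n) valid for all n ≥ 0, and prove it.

Claim: L(n) = 2·5^n − 7.

Base case: L(0) = -5, and 2·5^0 − 7 = 2 − 7 = -5.
Assume L(m) = 2·5^m − 7 for some m ≥ 0.
Then L(m+1) = 5L(m) + 28 = 5·(2·5^m − 7) + 28 = 10·5^m − 35 + 28 = 2·5^{m+1} − 7.
Hence L(n) = 2·5^n − 7 for every n ≥ 0, by induction.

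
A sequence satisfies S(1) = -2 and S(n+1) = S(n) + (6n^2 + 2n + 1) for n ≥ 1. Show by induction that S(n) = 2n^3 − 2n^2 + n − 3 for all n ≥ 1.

Base case: S(1) = -2, and 2·1^3 − 2·1^2 + 1 − 3 = -2.
Assume S(k) = 2k^3 − 2k^2 + k − 3.
Then S(k+1) = S(k) + (6k^2 + 2k + 1) = (2k^3 − 2k^2 + k − 3) + (6k^2 + 2k + 1) = 2k^3 + 4k^2 + 3k − 2,
and 2·(k+1)^3 − 2·(k+1)^2 + (k+1) − 3 = 2k^3 + 4k^2 + 3k − 2.
By induction, S(n) = 2n^3 − 2n^2 + n − 3 for all n ≥ 1.

S(n) = 2n^3 − 2n^2 + n − 3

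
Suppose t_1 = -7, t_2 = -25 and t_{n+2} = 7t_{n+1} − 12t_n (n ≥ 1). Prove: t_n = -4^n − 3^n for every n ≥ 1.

Base cases: t_1 = -7 and -4^1 − 3^1 = -7; t_2 = -25 and -4^2 − 3^2 = -25.
Assume t_j = -4^j − 3^j for all 1 ≤ j ≤ k, where k ≥ 2.
Then t_{k+1} = 7t_k − 12t_{k−1} = 7·(-4^k − 3^k) − 12·(-4^{k−1} − 3^{k−1}) = -(7·4 − 12)4^{k−1} − (7·3 − 12)3^{k−1} = -16·4^{k−1} − 9·3^{k−1} = -4^{k+1} − 3^{k+1}.
By strong induction, t_n = -4^n − 3^n for all n ≥ 1.

t_n = -4^n − 3^n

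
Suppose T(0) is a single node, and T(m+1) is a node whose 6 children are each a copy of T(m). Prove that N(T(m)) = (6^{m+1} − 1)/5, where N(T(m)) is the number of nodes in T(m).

Base case: N(T(0)) = 1, and (6^{0+1} − 1)/5 = 1.
Assume N(T(r)) = (6^{r+1} − 1)/5.
Then N(T(r+1)) = 1 + 6N(T(r)) = 1 + 6·(6^{r+1} − 1)/5 = 1 + (6^{r+2} − 6)/5 = (5 + 6^{r+2} − 6)/5 = (6^{r+2} − 1)/5.
Hence N(T(m)) = (6^{m+1} − 1)/5 for every m ≥ 0, by induction.

N(T(m)) = (6^{m+1} − 1)/5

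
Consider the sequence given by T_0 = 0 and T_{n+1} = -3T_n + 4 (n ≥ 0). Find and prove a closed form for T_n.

Claim: T_n = -(-3)^n + 1.

Base case: T_0 = 0, and -(-3)^0 + 1 = -1 + 1 = 0.
Assume T_k = -(-3)^k + 1 for some k ≥ 0.
Then T_{k+1} = -3T_k + 4 = -3·(-(-3)^k + 1) + 4 = 3·(-3)^k − 3 + 4 = -(-3)^{k+1} + 1.
So the formula holds for k+1, and by induction T_n = -(-3)^n + 1 for all n ≥ 0.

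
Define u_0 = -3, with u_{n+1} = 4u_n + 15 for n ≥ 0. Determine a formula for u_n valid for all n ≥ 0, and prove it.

Claim: u_n = 2·4^n − 5.

Base case: u_0 = -3, and 2·4^0 − 5 = 2 − 5 = -3.
Assume u_k = 2·4^k − 5 for some k ≥ 0.
Then u_{k+1} = 4u_k + 15 = 4·(2·4^k − 5) + 15 = 8·4^k − 20 + 15 = 2·4^{k+1} − 5.
By induction, u_n = 2·4^n − 5 for all n ≥ 0.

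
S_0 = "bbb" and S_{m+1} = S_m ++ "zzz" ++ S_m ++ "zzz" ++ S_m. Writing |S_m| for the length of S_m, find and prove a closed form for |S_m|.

Claim: |S_m| = 6·3^m − 3.

Base case: |S_0| = 3, and 6·3^0 − 3 = 3.
Assume |S_j| = 6·3^j − 3.
Then |S_{j+1}| = 3|S_j| + 6 = 3(6·3^j − 3) + 6 = 6·3^{j+1} − 9 + 6 = 6·3^{j+1} − 3.
So the formula holds for j+1, and by induction |S_m| = 6·3^m − 3 for all m ≥ 0.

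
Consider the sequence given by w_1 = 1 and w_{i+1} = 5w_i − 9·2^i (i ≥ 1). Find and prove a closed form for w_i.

Claim: w_i = -5^i + 3·2^i.

Base case: w_1 = 1, and -5^1 + 3·2^1 = -5 + 6 = 1.
Assume w_j = -5^j + 3·2^j for some j ≥ 1.
Then w_{j+1} = 5w_j − 9·2^j = 5·(-5^j + 3·2^j) − 9·2^j = -5^{j+1} + 15·2^j − 9·2^j = -5^{j+1} + 6·2^j = -5^{j+1} + 3·2^{j+1}.
Hence w_i = -5^i + 3·2^i for every i ≥ 1, by induction.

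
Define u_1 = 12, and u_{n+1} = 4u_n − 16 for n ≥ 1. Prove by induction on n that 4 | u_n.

Base case: u_1 = 12 = 4·3, so 4 | u_1.
Assume 4 | u_r, so u_r = 4t for some integer t.
Then u_{r+1} = 4u_r − 16 = 4·(4t) − 16 = 4(4t − 4), so 4 | u_{r+1}.
This completes the inductive step, so 4 | u_n for all n ≥ 1.

4 | u_n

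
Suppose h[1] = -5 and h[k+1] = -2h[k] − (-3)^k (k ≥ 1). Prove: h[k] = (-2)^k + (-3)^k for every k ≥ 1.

Base case: h[1] = -5, and (-2)^1 + (-3)^1 = -2 − 3 = -5.
Assume h[j] = (-2)^j + (-3)^j for some j ≥ 1.
Then h[j+1] = -2h[j] − (-3)^j = -2·((-2)^j + (-3)^j) − (-3)^j = (-2)^{j+1} − 2·(-3)^j − (-3)^j = (-2)^{j+1} − 3·(-3)^j = (-2)^{j+1} + (-3)^{j+1}.
Hence h[k] = (-2)^k + (-3)^k for every k ≥ 1, by induction.

h[k] = (-2)^k + (-3)^k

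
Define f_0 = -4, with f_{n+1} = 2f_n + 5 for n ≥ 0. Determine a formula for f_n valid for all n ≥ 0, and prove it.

Claim: f_n = 2^n − 5.

Base case: f_0 = -4, and 2^0 − 5 = 1 − 5 = -4.
Assume f_j = 2^j − 5 for some j ≥ 0.
Then f_{j+1} = 2f_j + 5 = 2·(2^j − 5) + 5 = 2^{j+1} − 10 + 5 = 2^{j+1} − 5.
This completes the inductive step, so f_n = 2^n − 5 for all n ≥ 0.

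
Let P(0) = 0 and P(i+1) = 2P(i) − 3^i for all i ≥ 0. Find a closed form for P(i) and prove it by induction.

Claim: P(i) = 2^i − 3^i.

Base case: P(0) = 0, and 2^0 − 3^0 = 1 − 1 = 0.
Assume P(m) = 2^m − 3^m for some m ≥ 0.
Then P(m+1) = 2P(m) − 3^m = 2·(2^m − 3^m) − 3^m = 2^{m+1} − 2·3^m − 3^m = 2^{m+1} − 3·3^m = 2^{m+1} − 3^{m+1}.
By induction, P(i) = 2^i − 3^i for all i ≥ 0.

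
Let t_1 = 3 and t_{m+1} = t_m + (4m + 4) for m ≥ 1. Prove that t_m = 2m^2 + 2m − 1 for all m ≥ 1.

Base case: t_1 = 3, and 2·1^2 + 2·1 − 1 = 3.
Assume t_k = 2k^2 + 2k − 1.
Then t_{k+1} = t_k + (4k + 4) = (2k^2 + 2k − 1) + (4k + 4) = 2k^2 + 6k + 3,
and 2·(k+1)^2 + 2·(k+1) − 1 = 2k^2 + 6k + 3.
By induction, t_m = 2m^2 + 2m − 1 for all m ≥ 1.

t_m = 2m^2 + 2m − 1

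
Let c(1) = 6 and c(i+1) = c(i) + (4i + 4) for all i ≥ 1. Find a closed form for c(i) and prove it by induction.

Claim: c(i) = 2i^2 + 2i + 2.

Base case: c(1) = 6, and 2·1^2 + 2·1 + 2 = 6.
Assume c(j) = 2j^2 + 2j + 2.
Then c(j+1) = c(j) + (4j + 4) = (2j^2 + 2j + 2) + (4j + 4) = 2j^2 + 6j + 6,
and 2·(j+1)^2 + 2·(j+1) + 2 = 2j^2 + 6j + 6.
This completes the inductive step, so c(i) = 2i^2 + 2i + 2 for all i ≥ 1.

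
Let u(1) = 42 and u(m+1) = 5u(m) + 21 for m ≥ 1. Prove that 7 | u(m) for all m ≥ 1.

Base case: u(1) = 42 = 7·6, so 7 | u(1).
Assume 7 | u(k), so u(k) = 7t for some integer t.
Then u(k+1) = 5u(k) + 21 = 5·(7t) + 21 = 7(5t + 3), so 7 | u(k+1).
So the property holds for k+1, and by induction 7 | u(m) for all m ≥ 1.

7 | u(m)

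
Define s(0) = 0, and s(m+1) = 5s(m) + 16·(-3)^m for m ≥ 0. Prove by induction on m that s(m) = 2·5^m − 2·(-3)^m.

Base case: s(0) = 0, and 2·5^0 − 2·(-3)^0 = 2 − 2 = 0.
Assume s(k) = 2·5^k − 2·(-3)^k for some k ≥ 0.
Then s(k+1) = 5s(k) + 16·(-3)^k = 5·(2·5^k − 2·(-3)^k) + 16·(-3)^k = 2·5^{k+1} − 10·(-3)^k + 16·(-3)^k = 2·5^{k+1} + 6·(-3)^k = 2·5^{k+1} − 2·(-3)^{k+1}.
By induction, s(m) = 2·5^m − 2·(-3)^m for all m ≥ 0.

s(m) = 2·5^m − 2·(-3)^m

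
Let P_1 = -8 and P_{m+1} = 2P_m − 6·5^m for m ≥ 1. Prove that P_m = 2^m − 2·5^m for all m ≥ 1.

Base case: P_1 = -8, and 2^1 − 2·5^1 = 2 − 10 = -8.
Assume P_j = 2^j − 2·5^j for some j ≥ 1.
Then P_{j+1} = 2P_j − 6·5^j = 2·(2^j − 2·5^j) − 6·5^j = 2^{j+1} − 4·5^j − 6·5^j = 2^{j+1} − 10·5^j = 2^{j+1} − 2·5^{j+1}.
Hence P_m = 2^m − 2·5^m for every m ≥ 1, by induction.

P_m = 2^m − 2·5^m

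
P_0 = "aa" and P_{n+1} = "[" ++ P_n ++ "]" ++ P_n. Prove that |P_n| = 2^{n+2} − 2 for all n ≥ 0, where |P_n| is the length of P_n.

Base case: |P_0| = 2, and 2^{0+2} − 2 = 2.
Assume |P_m| = 2^{m+2} − 2.
Then |P_{m+1}| = 1 + |P_m| + 1 + |P_m| = 2|P_m| + 2 = 2(2^{m+2} − 2) + 2 = 2^{m+3} − 4 + 2 = 2^{m+3} − 2.
So the formula holds for m+1, and by induction |P_n| = 2^{n+2} − 2 for all n ≥ 0.

|P_n| = 2^{n+2} − 2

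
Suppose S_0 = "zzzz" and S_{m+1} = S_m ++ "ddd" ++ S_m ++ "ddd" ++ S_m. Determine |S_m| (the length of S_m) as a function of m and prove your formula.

Claim: |S_m| = 7·3^m − 3.

Base case: |S_0| = 4, and 7·3^0 − 3 = 4.
Assume |S_j| = 7·3^j − 3.
Then |S_{j+1}| = 3|S_j| + 6 = 3(7·3^j − 3) + 6 = 7·3^{j+1} − 9 + 6 = 7·3^{j+1} − 3.
By induction, |S_m| = 7·3^m − 3 for all m ≥ 0.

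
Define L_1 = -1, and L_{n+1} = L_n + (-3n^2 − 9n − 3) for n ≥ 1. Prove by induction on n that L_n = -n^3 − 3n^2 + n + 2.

Base case: L_1 = -1, and -1^3 − 3·1^2 + 1 + 2 = -1.
Assume L_k = -k^3 − 3k^2 + k + 2.
Then L_{k+1} = L_k + (-3k^2 − 9k − 3) = (-k^3 − 3k^2 + k + 2) + (-3k^2 − 9k − 3) = -k^3 − 6k^2 − 8k − 1,
and -(k+1)^3 − 3·(k+1)^2 + (k+1) + 2 = -k^3 − 6k^2 − 8k − 1.
Hence L_n = -n^3 − 3n^2 + n + 2 for every n ≥ 1, by induction.

L_n = -n^3 − 3n^2 + n + 2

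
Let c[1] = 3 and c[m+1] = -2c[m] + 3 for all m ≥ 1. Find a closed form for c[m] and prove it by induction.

Claim: c[m] = -(-2)^m + 1.

Base case: c[1] = 3, and -(-2)^1 + 1 = 2 + 1 = 3.
Assume c[j] = -(-2)^j + 1 for some j ≥ 1.
Then c[j+1] = -2c[j] + 3 = -2·(-(-2)^j + 1) + 3 = 2·(-2)^j − 2 + 3 = -(-2)^{j+1} + 1.
So the formula holds for j+1, and by induction c[m] = -(-2)^m + 1 for all m ≥ 1.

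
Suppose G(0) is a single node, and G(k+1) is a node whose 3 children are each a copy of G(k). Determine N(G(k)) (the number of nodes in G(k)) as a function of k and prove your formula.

Claim: N(G(k)) = (3^{k+1} − 1)/2.

Base case: N(G(0)) = 1, and (3^{0+1} − 1)/2 = 1.
Assume N(G(r)) = (3^{r+1} − 1)/2.
Then N(G(r+1)) = 1 + 3N(G(r)) = 1 + 3·(3^{r+1} − 1)/2 = 1 + (3^{r+2} − 3)/2 = (2 + 3^{r+2} − 3)/2 = (3^{r+2} − 1)/2.
Hence N(G(k)) = (3^{k+1} − 1)/2 for every k ≥ 0, by induction.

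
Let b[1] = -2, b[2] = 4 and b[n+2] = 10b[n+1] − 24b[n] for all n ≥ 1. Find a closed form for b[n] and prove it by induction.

Claim: b[n] = 6^n − 2·4^n.

Base cases: b[1] = -2 and 6^1 − 2·4^1 = -2; b[2] = 4 and 6^2 − 2·4^2 = 4.
Assume b[j] = 6^j − 2·4^j for all 1 ≤ j ≤ m, where m ≥ 2.
Then b[m+1] = 10b[m] − 24b[m−1] = 10·(6^m − 2·4^m) − 24·(6^{m−1} − 2·4^{m−1}) = (10·6 − 24)6^{m−1} − 2·(10·4 − 24)4^{m−1} = 36·6^{m−1} − 32·4^{m−1} = 6^{m+1} − 2·4^{m+1}.
So the formula holds for m+1, and by strong induction b[n] = 6^n − 2·4^n for all n ≥ 1.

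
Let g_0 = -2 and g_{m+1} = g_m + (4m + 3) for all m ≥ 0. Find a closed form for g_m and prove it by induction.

Claim: g_m = 2m^2 + m − 2.

Base case: g_0 = -2, and 2·0^2 + 0 − 2 = -2.
Assume g_r = 2r^2 + r − 2.
Then g_{r+1} = g_r + (4r + 3) = (2r^2 + r − 2) + (4r + 3) = 2r^2 + 5r + 1,
and 2·(r+1)^2 + (r+1) − 2 = 2r^2 + 5r + 1.
Hence g_m = 2m^2 + m − 2 for every m ≥ 0, by induction.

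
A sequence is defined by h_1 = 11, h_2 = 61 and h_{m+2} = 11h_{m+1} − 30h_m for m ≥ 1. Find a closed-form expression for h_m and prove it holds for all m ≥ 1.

Claim: h_m = 6^m + 5^m.

Base cases: h_1 = 11 and 6^1 + 5^1 = 11; h_2 = 61 and 6^2 + 5^2 = 61.
Assume h_i = 6^i + 5^i for all 1 ≤ i ≤ j, where j ≥ 2.
Then h_{j+1} = 11h_j − 30h_{j−1} = 11·(6^j + 5^j) − 30·(6^{j−1} + 5^{j−1}) = (11·6 − 30)6^{j−1} + (11·5 − 30)5^{j−1} = 36·6^{j−1} + 25·5^{j−1} = 6^{j+1} + 5^{j+1}.
So the formula holds for j+1, and by strong induction h_m = 6^m + 5^m for all m ≥ 1.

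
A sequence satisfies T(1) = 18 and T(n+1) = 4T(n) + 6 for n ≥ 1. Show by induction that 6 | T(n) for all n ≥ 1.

Base case: T(1) = 18 = 6·3, so 6 | T(1).
Assume 6 | T(m), so T(m) = 6t for some integer t.
Then T(m+1) = 4T(m) + 6 = 4·(6t) + 6 = 6(4t + 1), so 6 | T(m+1).
So the property holds for m+1, and by induction 6 | T(n) for all n ≥ 1.

6 | T(n)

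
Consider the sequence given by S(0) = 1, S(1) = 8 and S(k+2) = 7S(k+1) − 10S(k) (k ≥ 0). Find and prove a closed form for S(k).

Claim: S(k) = 2·5^k − 2^k.

Base cases: S(0) = 1 and 2·5^0 − 2^0 = 1; S(1) = 8 and 2·5^1 − 2^1 = 8.
Assume S(j) = 2·5^j − 2^j for all 0 ≤ j ≤ r, where r ≥ 1.
Then S(r+1) = 7S(r) − 10S(r−1) = 7·(2·5^r − 2^r) − 10·(2·5^{r−1} − 2^{r−1}) = 2·(7·5 − 10)5^{r−1} − (7·2 − 10)2^{r−1} = 50·5^{r−1} − 4·2^{r−1} = 2·5^{r+1} − 2^{r+1}.
So the formula holds for r+1, and by strong induction S(k) = 2·5^k − 2^k for all k ≥ 0.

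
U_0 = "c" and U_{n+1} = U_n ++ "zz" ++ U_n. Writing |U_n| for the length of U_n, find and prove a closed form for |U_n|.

Claim: |U_n| = 3·2^n − 2.

Base case: |U_0| = 1, and 3·2^0 − 2 = 1.
Assume |U_j| = 3·2^j − 2.
Then |U_{j+1}| = |U_j| + 2 + |U_j| = 2|U_j| + 2 = 2(3·2^j − 2) + 2 = 3·2^{j+1} − 4 + 2 = 3·2^{j+1} − 2.
Hence |U_n| = 3·2^n − 2 for every n ≥ 0, by induction.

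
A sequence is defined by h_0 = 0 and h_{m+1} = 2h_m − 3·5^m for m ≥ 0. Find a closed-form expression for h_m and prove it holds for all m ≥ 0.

Claim: h_m = 2^m − 5^m.

Base case: h_0 = 0, and 2^0 − 5^0 = 1 − 1 = 0.
Assume h_r = 2^r − 5^r for some r ≥ 0.
Then h_{r+1} = 2h_r − 3·5^r = 2·(2^r − 5^r) − 3·5^r = 2^{r+1} − 2·5^r − 3·5^r = 2^{r+1} − 5·5^r = 2^{r+1} − 5^{r+1}.
So the formula holds for r+1, and by induction h_m = 2^m − 5^m for all m ≥ 0.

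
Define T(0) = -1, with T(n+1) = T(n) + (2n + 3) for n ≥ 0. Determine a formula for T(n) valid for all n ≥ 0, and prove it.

Claim: T(n) = n^2 + 2n − 1.

Base case: T(0) = -1, and 0^2 + 2·0 − 1 = -1.
Assume T(r) = r^2 + 2r − 1.
Then T(r+1) = T(r) + (2r + 3) = (r^2 + 2r − 1) + (2r + 3) = r^2 + 4r + 2,
and (r+1)^2 + 2·(r+1) − 1 = r^2 + 4r + 2.
By induction, T(n) = n^2 + 2n − 1 for all n ≥ 0.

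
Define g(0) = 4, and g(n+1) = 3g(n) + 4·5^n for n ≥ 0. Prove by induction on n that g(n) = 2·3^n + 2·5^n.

Base case: g(0) = 4, and 2·3^0 + 2·5^0 = 2 + 2 = 4.
Assume g(k) = 2·3^k + 2·5^k for some k ≥ 0.
Then g(k+1) = 3g(k) + 4·5^k = 3·(2·3^k + 2·5^k) + 4·5^k = 2·3^{k+1} + 6·5^k + 4·5^k = 2·3^{k+1} + 10·5^k = 2·3^{k+1} + 2·5^{k+1}.
This completes the inductive step, so g(n) = 2·3^n + 2·5^n for all n ≥ 0.

g(n) = 2·3^n + 2·5^n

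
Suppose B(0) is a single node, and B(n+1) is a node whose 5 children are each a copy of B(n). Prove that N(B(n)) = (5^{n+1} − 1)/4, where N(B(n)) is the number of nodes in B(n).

Base case: N(B(0)) = 1, and (5^{0+1} − 1)/4 = 1.
Assume N(B(j)) = (5^{j+1} − 1)/4.
Then N(B(j+1)) = 1 + 5N(B(j)) = 1 + 5·(5^{j+1} − 1)/4 = 1 + (5^{j+2} − 5)/4 = (4 + 5^{j+2} − 5)/4 = (5^{j+2} − 1)/4.
So the formula holds for j+1, and by induction N(B(n)) = (5^{n+1} − 1)/4 for all n ≥ 0.

N(B(n)) = (5^{n+1} − 1)/4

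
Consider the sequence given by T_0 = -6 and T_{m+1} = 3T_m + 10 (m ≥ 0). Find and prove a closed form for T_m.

Claim: T_m = -3^m − 5.

Base case: T_0 = -6, and -3^0 − 5 = -1 − 5 = -6.
Assume T_j = -3^j − 5 for some j ≥ 0.
Then T_{j+1} = 3T_j + 10 = 3·(-3^j − 5) + 10 = -3^{j+1} − 15 + 10 = -3^{j+1} − 5.
This completes the inductive step, so T_m = -3^m − 5 for all m ≥ 0.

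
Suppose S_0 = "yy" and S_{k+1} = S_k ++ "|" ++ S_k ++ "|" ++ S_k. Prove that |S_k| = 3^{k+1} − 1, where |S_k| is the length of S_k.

Base case: |S_0| = 2, and 3^{0+1} − 1 = 2.
Assume |S_m| = 3^{m+1} − 1.
Then |S_{m+1}| = 3|S_m| + 2 = 3(3^{m+1} − 1) + 2 = 3^{m+2} − 3 + 2 = 3^{m+2} − 1.
So the formula holds for m+1, and by induction |S_k| = 3^{k+1} − 1 for all k ≥ 0.

|S_k| = 3^{k+1} − 1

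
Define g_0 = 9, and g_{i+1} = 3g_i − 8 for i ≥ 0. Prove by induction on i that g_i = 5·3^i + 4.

Base case: g_0 = 9, and 5·3^0 + 4 = 5 + 4 = 9.
Assume g_r = 5·3^r + 4 for some r ≥ 0.
Then g_{r+1} = 3g_r − 8 = 3·(5·3^r + 4) − 8 = 15·3^r + 12 − 8 = 5·3^{r+1} + 4.
This completes the inductive step, so g_i = 5·3^i + 4 for all i ≥ 0.

g_i = 5·3^i + 4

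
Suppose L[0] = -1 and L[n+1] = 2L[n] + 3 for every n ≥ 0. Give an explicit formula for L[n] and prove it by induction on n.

Claim: L[n] = 2^{n+1} − 3.

Base case: L[0] = -1, and 2^{0+1} − 3 = 2 − 3 = -1.
Assume L[j] = 2^{j+1} − 3 for some j ≥ 0.
Then L[j+1] = 2L[j] + 3 = 2·(2^{j+1} − 3) + 3 = 2^{j+2} − 6 + 3 = 2^{j+2} − 3.
So the formula holds for j+1, and by induction L[n] = 2^{n+1} − 3 for all n ≥ 0.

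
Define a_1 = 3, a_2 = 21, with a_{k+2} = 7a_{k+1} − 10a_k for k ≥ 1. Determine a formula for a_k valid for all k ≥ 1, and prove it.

Claim: a_k = 5^k − 2^k.

Base cases: a_1 = 3 and 5^1 − 2^1 = 3; a_2 = 21 and 5^2 − 2^2 = 21.
Assume a_j = 5^j − 2^j for all 1 ≤ j ≤ r, where r ≥ 2.
Then a_{r+1} = 7a_r − 10a_{r−1} = 7·(5^r − 2^r) − 10·(5^{r−1} − 2^{r−1}) = (7·5 − 10)5^{r−1} − (7·2 − 10)2^{r−1} = 25·5^{r−1} − 4·2^{r−1} = 5^{r+1} − 2^{r+1}.
This completes the inductive step, so a_k = 5^k − 2^k for all k ≥ 1.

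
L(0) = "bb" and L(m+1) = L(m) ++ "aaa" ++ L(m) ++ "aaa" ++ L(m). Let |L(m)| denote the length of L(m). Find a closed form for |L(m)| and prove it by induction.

Claim: |L(m)| = 5·3^m − 3.

Base case: |L(0)| = 2, and 5·3^0 − 3 = 2.
Assume |L(k)| = 5·3^k − 3.
Then |L(k+1)| = 3|L(k)| + 6 = 3(5·3^k − 3) + 6 = 5·3^{k+1} − 9 + 6 = 5·3^{k+1} − 3.
Hence |L(m)| = 5·3^m − 3 for every m ≥ 0, by induction.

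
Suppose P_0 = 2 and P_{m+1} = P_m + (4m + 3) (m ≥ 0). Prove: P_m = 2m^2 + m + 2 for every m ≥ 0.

Base case: P_0 = 2, and 2·0^2 + 0 + 2 = 2.
Assume P_k = 2k^2 + k + 2.
Then P_{k+1} = P_k + (4k + 3) = (2k^2 + k + 2) + (4k + 3) = 2k^2 + 5k + 5,
and 2·(k+1)^2 + (k+1) + 2 = 2k^2 + 5k + 5.
By induction, P_m = 2m^2 + m + 2 for all m ≥ 0.

P_m = 2m^2 + m + 2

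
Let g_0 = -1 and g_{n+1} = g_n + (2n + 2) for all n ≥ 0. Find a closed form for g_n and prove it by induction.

Claim: g_n = n^2 + n − 1.

Base case: g_0 = -1, and 0^2 + 0 − 1 = -1.
Assume g_m = m^2 + m − 1.
Then g_{m+1} = g_m + (2m + 2) = (m^2 + m − 1) + (2m + 2) = m^2 + 3m + 1,
and (m+1)^2 + (m+1) − 1 = m^2 + 3m + 1.
Hence g_n = n^2 + n − 1 for every n ≥ 0, by induction.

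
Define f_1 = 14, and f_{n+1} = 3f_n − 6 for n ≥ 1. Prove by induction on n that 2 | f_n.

Base case: f_1 = 14 = 2·7, so 2 | f_1.
Assume 2 | f_k, so f_k = 2t for some integer t.
Then f_{k+1} = 3f_k − 6 = 3·(2t) − 6 = 2(3t − 3), so 2 | f_{k+1}.
So the property holds for k+1, and by induction 2 | f_n for all n ≥ 1.

2 | f_n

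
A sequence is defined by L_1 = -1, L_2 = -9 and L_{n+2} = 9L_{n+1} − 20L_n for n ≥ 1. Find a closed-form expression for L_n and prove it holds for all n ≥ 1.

Claim: L_n = -5^n + 4^n.

Base cases: L_1 = -1 and -5^1 + 4^1 = -1; L_2 = -9 and -5^2 + 4^2 = -9.
Assume L_j = -5^j + 4^j for all 1 ≤ j ≤ r, where r ≥ 2.
Then L_{r+1} = 9L_r − 20L_{r−1} = 9·(-5^r + 4^r) − 20·(-5^{r−1} + 4^{r−1}) = -(9·5 − 20)5^{r−1} + (9·4 − 20)4^{r−1} = -25·5^{r−1} + 16·4^{r−1} = -5^{r+1} + 4^{r+1}.
So the formula holds for r+1, and by strong induction L_n = -5^n + 4^n for all n ≥ 1.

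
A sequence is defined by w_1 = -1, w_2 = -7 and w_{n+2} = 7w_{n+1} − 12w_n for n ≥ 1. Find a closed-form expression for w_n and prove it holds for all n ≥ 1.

Claim: w_n = -4^n + 3^n.

Base cases: w_1 = -1 and -4^1 + 3^1 = -1; w_2 = -7 and -4^2 + 3^2 = -7.
Assume w_j = -4^j + 3^j for all 1 ≤ j ≤ r, where r ≥ 2.
Then w_{r+1} = 7w_r − 12w_{r−1} = 7·(-4^r + 3^r) − 12·(-4^{r−1} + 3^{r−1}) = -(7·4 − 12)4^{r−1} + (7·3 − 12)3^{r−1} = -16·4^{r−1} + 9·3^{r−1} = -4^{r+1} + 3^{r+1}.
So the formula holds for r+1, and by strong induction w_n = -4^n + 3^n for all n ≥ 1.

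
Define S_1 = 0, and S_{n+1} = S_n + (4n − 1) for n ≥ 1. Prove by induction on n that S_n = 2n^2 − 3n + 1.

Base case: S_1 = 0, and 2·1^2 − 3·1 + 1 = 0.
Assume S_m = 2m^2 − 3m + 1.
Then S_{m+1} = S_m + (4m − 1) = (2m^2 − 3m + 1) + (4m − 1) = 2m^2 + m,
and 2·(m+1)^2 − 3·(m+1) + 1 = 2m^2 + m.
By induction, S_n = 2n^2 − 3n + 1 for all n ≥ 1.

S_n = 2n^2 − 3n + 1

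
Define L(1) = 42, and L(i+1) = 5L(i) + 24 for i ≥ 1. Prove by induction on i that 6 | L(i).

Base case: L(1) = 42 = 6·7, so 6 | L(1).
Assume 6 | L(r), so L(r) = 6t for some integer t.
Then L(r+1) = 5L(r) + 24 = 5·(6t) + 24 = 6(5t + 4), so 6 | L(r+1).
By induction, 6 | L(i) for all i ≥ 1.

6 | L(i)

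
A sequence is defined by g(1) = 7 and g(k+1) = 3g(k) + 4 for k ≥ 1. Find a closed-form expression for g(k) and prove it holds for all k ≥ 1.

Claim: g(k) = 3^{k+1} − 2.

Base case: g(1) = 7, and 3^{1+1} − 2 = 9 − 2 = 7.
Assume g(j) = 3^{j+1} − 2 for some j ≥ 1.
Then g(j+1) = 3g(j) + 4 = 3·(3^{j+1} − 2) + 4 = 3^{j+2} − 6 + 4 = 3^{j+2} − 2.
Hence g(k) = 3^{k+1} − 2 for every k ≥ 1, by induction.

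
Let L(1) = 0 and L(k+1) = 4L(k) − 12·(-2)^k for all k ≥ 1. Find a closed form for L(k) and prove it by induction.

Claim: L(k) = 4^k + 2·(-2)^k.

Base case: L(1) = 0, and 4^1 + 2·(-2)^1 = 4 − 4 = 0.
Assume L(r) = 4^r + 2·(-2)^r for some r ≥ 1.
Then L(r+1) = 4L(r) − 12·(-2)^r = 4·(4^r + 2·(-2)^r) − 12·(-2)^r = 4^{r+1} + 8·(-2)^r − 12·(-2)^r = 4^{r+1} − 4·(-2)^r = 4^{r+1} + 2·(-2)^{r+1}.
By induction, L(k) = 4^k + 2·(-2)^k for all k ≥ 1.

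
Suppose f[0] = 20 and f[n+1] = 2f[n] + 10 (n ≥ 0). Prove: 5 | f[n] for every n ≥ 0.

Base case: f[0] = 20 = 5·4, so 5 | f[0].
Assume 5 | f[j], so f[j] = 5t for some integer t.
Then f[j+1] = 2f[j] + 10 = 2·(5t) + 10 = 5(2t + 2), so 5 | f[j+1].
This completes the inductive step, so 5 | f[n] for all n ≥ 0.

5 | f[n]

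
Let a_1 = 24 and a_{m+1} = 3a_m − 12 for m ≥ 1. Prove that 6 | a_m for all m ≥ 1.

Base case: a_1 = 24 = 6·4, so 6 | a_1.
Assume 6 | a_j, so a_j = 6t for some integer t.
Then a_{j+1} = 3a_j − 12 = 3·(6t) − 12 = 6(3t − 2), so 6 | a_{j+1}.
So the property holds for j+1, and by induction 6 | a_m for all m ≥ 1.

6 | a_m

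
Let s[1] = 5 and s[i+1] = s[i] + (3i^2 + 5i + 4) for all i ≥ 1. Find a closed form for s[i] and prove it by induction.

Claim: s[i] = i^3 + i^2 + 2i + 1.

Base case: s[1] = 5, and 1^3 + 1^2 + 2·1 + 1 = 5.
Assume s[r] = r^3 + r^2 + 2r + 1.
Then s[r+1] = s[r] + (3r^2 + 5r + 4) = (r^3 + r^2 + 2r + 1) + (3r^2 + 5r + 4) = r^3 + 4r^2 + 7r + 5,
and (r+1)^3 + (r+1)^2 + 2·(r+1) + 1 = r^3 + 4r^2 + 7r + 5.
Hence s[i] = i^3 + i^2 + 2i + 1 for every i ≥ 1, by induction.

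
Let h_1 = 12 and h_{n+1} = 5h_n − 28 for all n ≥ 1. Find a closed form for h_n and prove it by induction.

Claim: h_n = 5^n + 7.

Base case: h_1 = 12, and 5^1 + 7 = 5 + 7 = 12.
Assume h_j = 5^j + 7 for some j ≥ 1.
Then h_{j+1} = 5h_j − 28 = 5·(5^j + 7) − 28 = 5^{j+1} + 35 − 28 = 5^{j+1} + 7.
By induction, h_n = 5^n + 7 for all n ≥ 1.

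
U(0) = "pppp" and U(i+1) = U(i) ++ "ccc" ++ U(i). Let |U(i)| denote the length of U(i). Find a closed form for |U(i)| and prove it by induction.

Claim: |U(i)| = 7·2^i − 3.

Base case: |U(0)| = 4, and 7·2^0 − 3 = 4.
Assume |U(r)| = 7·2^r − 3.
Then |U(r+1)| = |U(r)| + 3 + |U(r)| = 2|U(r)| + 3 = 2(7·2^r − 3) + 3 = 7·2^{r+1} − 6 + 3 = 7·2^{r+1} − 3.
By induction, |U(i)| = 7·2^i − 3 for all i ≥ 0.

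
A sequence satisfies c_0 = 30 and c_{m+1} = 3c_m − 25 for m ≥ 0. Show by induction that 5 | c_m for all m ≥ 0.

Base case: c_0 = 30 = 5·6, so 5 | c_0.
Assume 5 | c_r, so c_r = 5t for some integer t.
Then c_{r+1} = 3c_r − 25 = 3·(5t) − 25 = 5(3t − 5), so 5 | c_{r+1}.
By induction, 5 | c_m for all m ≥ 0.

5 | c_m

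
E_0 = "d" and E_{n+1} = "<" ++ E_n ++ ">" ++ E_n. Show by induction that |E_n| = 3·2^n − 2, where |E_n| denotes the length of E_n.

Base case: |E_0| = 1, and 3·2^0 − 2 = 1.
Assume |E_k| = 3·2^k − 2.
Then |E_{k+1}| = 1 + |E_k| + 1 + |E_k| = 2|E_k| + 2 = 2(3·2^k − 2) + 2 = 3·2^{k+1} − 4 + 2 = 3·2^{k+1} − 2.
So the formula holds for k+1, and by induction |E_n| = 3·2^n − 2 for all n ≥ 0.

|E_n| = 3·2^n − 2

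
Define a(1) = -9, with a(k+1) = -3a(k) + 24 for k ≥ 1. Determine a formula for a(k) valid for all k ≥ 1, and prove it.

Claim: a(k) = 5·(-3)^k + 6.

Base case: a(1) = -9, and 5·(-3)^1 + 6 = -15 + 6 = -9.
Assume a(m) = 5·(-3)^m + 6 for some m ≥ 1.
Then a(m+1) = -3a(m) + 24 = -3·(5·(-3)^m + 6) + 24 = -15·(-3)^m − 18 + 24 = 5·(-3)^{m+1} + 6.
So the formula holds for m+1, and by induction a(k) = 5·(-3)^k + 6 for all k ≥ 1.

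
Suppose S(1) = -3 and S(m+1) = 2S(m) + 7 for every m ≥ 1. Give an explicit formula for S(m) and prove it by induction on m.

Claim: S(m) = 2^{m+1} − 7.

Base case: S(1) = -3, and 2^{1+1} − 7 = 4 − 7 = -3.
Assume S(k) = 2^{k+1} − 7 for some k ≥ 1.
Then S(k+1) = 2S(k) + 7 = 2·(2^{k+1} − 7) + 7 = 2^{k+2} − 14 + 7 = 2^{k+2} − 7.
Hence S(m) = 2^{m+1} − 7 for every m ≥ 1, by induction.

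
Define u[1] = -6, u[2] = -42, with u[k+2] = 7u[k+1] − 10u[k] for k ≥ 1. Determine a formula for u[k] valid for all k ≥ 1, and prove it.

Claim: u[k] = 2·2^k − 2·5^k.

Base cases: u[1] = -6 and 2·2^1 − 2·5^1 = -6; u[2] = -42 and 2·2^2 − 2·5^2 = -42.
Assume u[j] = 2·2^j − 2·5^j for all 1 ≤ j ≤ r, where r ≥ 2.
Then u[r+1] = 7u[r] − 10u[r−1] = 7·(2·2^r − 2·5^r) − 10·(2·2^{r−1} − 2·5^{r−1}) = 2·(7·2 − 10)2^{r−1} − 2·(7·5 − 10)5^{r−1} = 8·2^{r−1} − 50·5^{r−1} = 2·2^{r+1} − 2·5^{r+1}.
Hence u[k] = 2·2^k − 2·5^k for every k ≥ 1, by strong induction.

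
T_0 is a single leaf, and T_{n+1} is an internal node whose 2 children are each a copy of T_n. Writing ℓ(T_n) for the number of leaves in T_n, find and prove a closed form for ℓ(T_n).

Claim: ℓ(T_n) = 2^n.

Base case: ℓ(T_0) = 1, and 2^0 = 1.
Assume ℓ(T_k) = 2^k.
Then ℓ(T_{k+1}) = 2·ℓ(T_k) = 2·2^k = 2^{k+1}.
This completes the inductive step, so ℓ(T_n) = 2^n for all n ≥ 0.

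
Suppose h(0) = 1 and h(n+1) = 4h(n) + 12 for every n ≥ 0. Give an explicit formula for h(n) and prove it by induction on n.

Claim: h(n) = 5·4^n − 4.

Base case: h(0) = 1, and 5·4^0 − 4 = 5 − 4 = 1.
Assume h(m) = 5·4^m − 4 for some m ≥ 0.
Then h(m+1) = 4h(m) + 12 = 4·(5·4^m − 4) + 12 = 20·4^m − 16 + 12 = 5·4^{m+1} − 4.
So the formula holds for m+1, and by induction h(n) = 5·4^n − 4 for all n ≥ 0.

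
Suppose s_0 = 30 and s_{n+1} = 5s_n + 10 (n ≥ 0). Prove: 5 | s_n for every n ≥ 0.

Base case: s_0 = 30 = 5·6, so 5 | s_0.
Assume 5 | s_m, so s_m = 5t for some integer t.
Then s_{m+1} = 5s_m + 10 = 5·(5t) + 10 = 5(5t + 2), so 5 | s_{m+1}.
This completes the inductive step, so 5 | s_n for all n ≥ 0.

5 | s_n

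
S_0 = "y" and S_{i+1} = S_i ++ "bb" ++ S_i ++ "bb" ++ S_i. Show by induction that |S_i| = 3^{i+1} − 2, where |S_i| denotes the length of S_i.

Base case: |S_0| = 1, and 3^{0+1} − 2 = 1.
Assume |S_r| = 3^{r+1} − 2.
Then |S_{r+1}| = 3|S_r| + 4 = 3(3^{r+1} − 2) + 4 = 3^{r+2} − 6 + 4 = 3^{r+2} − 2.
So the formula holds for r+1, and by induction |S_i| = 3^{i+1} − 2 for all i ≥ 0.

|S_i| = 3^{i+1} − 2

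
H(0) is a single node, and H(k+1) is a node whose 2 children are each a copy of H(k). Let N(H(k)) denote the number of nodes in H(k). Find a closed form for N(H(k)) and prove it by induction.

Claim: N(H(k)) = 2^{k+1} − 1.

Base case: N(H(0)) = 1, and 2^{0+1} − 1 = 1.
Assume N(H(j)) = 2^{j+1} − 1.
Then N(H(j+1)) = 1 + 2N(H(j)) = 1 + 2(2^{j+1} − 1) = 2^{j+2} − 2 + 1 = 2^{j+2} − 1.
So the formula holds for j+1, and by induction N(H(k)) = 2^{k+1} − 1 for all k ≥ 0.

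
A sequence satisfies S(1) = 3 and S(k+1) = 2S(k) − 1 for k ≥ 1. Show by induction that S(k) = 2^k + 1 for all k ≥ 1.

Base case: S(1) = 3, and 2^1 + 1 = 2 + 1 = 3.
Assume S(j) = 2^j + 1 for some j ≥ 1.
Then S(j+1) = 2S(j) − 1 = 2·(2^j + 1) − 1 = 2^{j+1} + 2 − 1 = 2^{j+1} + 1.
This completes the inductive step, so S(k) = 2^k + 1 for all k ≥ 1.

S(k) = 2^k + 1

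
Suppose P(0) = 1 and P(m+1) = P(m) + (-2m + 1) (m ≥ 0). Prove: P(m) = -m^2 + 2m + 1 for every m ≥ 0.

Base case: P(0) = 1, and -0^2 + 2·0 + 1 = 1.
Assume P(k) = -k^2 + 2k + 1.
Then P(k+1) = P(k) + (-2k + 1) = (-k^2 + 2k + 1) + (-2k + 1) = -k^2 + 2,
and -(k+1)^2 + 2·(k+1) + 1 = -k^2 + 2.
Hence P(m) = -m^2 + 2m + 1 for every m ≥ 0, by induction.

P(m) = -m^2 + 2m + 1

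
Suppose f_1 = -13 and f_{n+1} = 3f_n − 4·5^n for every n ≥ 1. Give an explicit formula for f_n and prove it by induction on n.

Claim: f_n = -3^n − 2·5^n.

Base case: f_1 = -13, and -3^1 − 2·5^1 = -3 − 10 = -13.
Assume f_m = -3^m − 2·5^m for some m ≥ 1.
Then f_{m+1} = 3f_m − 4·5^m = 3·(-3^m − 2·5^m) − 4·5^m = -3^{m+1} − 6·5^m − 4·5^m = -3^{m+1} − 10·5^m = -3^{m+1} − 2·5^{m+1}.
This completes the inductive step, so f_n = -3^n − 2·5^n for all n ≥ 1.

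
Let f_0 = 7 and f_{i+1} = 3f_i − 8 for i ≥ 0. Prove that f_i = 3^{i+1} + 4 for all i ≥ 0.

Base case: f_0 = 7, and 3^{0+1} + 4 = 3 + 4 = 7.
Assume f_j = 3^{j+1} + 4 for some j ≥ 0.
Then f_{j+1} = 3f_j − 8 = 3·(3^{j+1} + 4) − 8 = 3^{j+2} + 12 − 8 = 3^{j+2} + 4.
This completes the inductive step, so f_i = 3^{i+1} + 4 for all i ≥ 0.

f_i = 3^{i+1} + 4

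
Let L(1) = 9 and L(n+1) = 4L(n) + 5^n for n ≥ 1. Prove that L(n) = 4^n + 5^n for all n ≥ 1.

Base case: L(1) = 9, and 4^1 + 5^1 = 4 + 5 = 9.
Assume L(m) = 4^m + 5^m for some m ≥ 1.
Then L(m+1) = 4L(m) + 5^m = 4·(4^m + 5^m) + 5^m = 4^{m+1} + 4·5^m + 5^m = 4^{m+1} + 5·5^m = 4^{m+1} + 5^{m+1}.
This completes the inductive step, so L(n) = 4^n + 5^n for all n ≥ 1.

L(n) = 4^n + 5^n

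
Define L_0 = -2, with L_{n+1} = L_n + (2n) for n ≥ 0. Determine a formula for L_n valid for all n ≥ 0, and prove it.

Claim: L_n = n^2 − n − 2.

Base case: L_0 = -2, and 0^2 − 0 − 2 = -2.
Assume L_r = r^2 − r − 2.
Then L_{r+1} = L_r + (2r) = (r^2 − r − 2) + (2r) = r^2 + r − 2,
and (r+1)^2 − (r+1) − 2 = r^2 + r − 2.
Hence L_n = n^2 − n − 2 for every n ≥ 0, by induction.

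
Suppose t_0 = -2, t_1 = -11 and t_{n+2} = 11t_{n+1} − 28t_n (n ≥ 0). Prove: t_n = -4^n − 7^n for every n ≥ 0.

Base cases: t_0 = -2 and -4^0 − 7^0 = -2; t_1 = -11 and -4^1 − 7^1 = -11.
Assume t_j = -4^j − 7^j for all 0 ≤ j ≤ m, where m ≥ 1.
Then t_{m+1} = 11t_m − 28t_{m−1} = 11·(-4^m − 7^m) − 28·(-4^{m−1} − 7^{m−1}) = -(11·4 − 28)4^{m−1} − (11·7 − 28)7^{m−1} = -16·4^{m−1} − 49·7^{m−1} = -4^{m+1} − 7^{m+1}.
Hence t_n = -4^n − 7^n for every n ≥ 0, by strong induction.

t_n = -4^n − 7^n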